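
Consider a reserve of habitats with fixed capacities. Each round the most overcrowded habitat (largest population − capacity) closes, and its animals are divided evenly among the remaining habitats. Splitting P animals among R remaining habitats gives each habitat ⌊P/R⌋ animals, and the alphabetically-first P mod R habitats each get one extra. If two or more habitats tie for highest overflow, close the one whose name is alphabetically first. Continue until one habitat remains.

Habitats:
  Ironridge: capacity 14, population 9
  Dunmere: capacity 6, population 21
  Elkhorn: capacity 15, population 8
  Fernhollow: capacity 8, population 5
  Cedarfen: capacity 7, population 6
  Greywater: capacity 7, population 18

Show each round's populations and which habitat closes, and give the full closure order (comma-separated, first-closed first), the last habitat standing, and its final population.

Closure order: Dunmere, Greywater, Cedarfen, Fernhollow, Elkhorn
Last habitat: Ironridge with 67 animals

Round 1: Cedarfen=6 Dunmere=21 Elkhorn=8 Fernhollow=5 Greywater=18 Ironridge=9 → close Dunmere (overflow 15)
  21÷5 = 4 each, +1 to first 1
Round 2: Cedarfen=11 Elkhorn=12 Fernhollow=9 Greywater=22 Ironridge=13 → close Greywater (overflow 15)
  22÷4 = 5 each, +1 to first 2
Round 3: Cedarfen=17 Elkhorn=18 Fernhollow=14 Ironridge=18 → close Cedarfen (overflow 10)
  17÷3 = 5 each, +1 to first 2
Round 4: Elkhorn=24 Fernhollow=20 Ironridge=23 → close Fernhollow (overflow 12)
  20÷2 = 10 each, +1 to first 0
Round 5: Elkhorn=34 Ironridge=33 → close Elkhorn (overflow 19)
  34÷1 = 34 each, +1 to first 0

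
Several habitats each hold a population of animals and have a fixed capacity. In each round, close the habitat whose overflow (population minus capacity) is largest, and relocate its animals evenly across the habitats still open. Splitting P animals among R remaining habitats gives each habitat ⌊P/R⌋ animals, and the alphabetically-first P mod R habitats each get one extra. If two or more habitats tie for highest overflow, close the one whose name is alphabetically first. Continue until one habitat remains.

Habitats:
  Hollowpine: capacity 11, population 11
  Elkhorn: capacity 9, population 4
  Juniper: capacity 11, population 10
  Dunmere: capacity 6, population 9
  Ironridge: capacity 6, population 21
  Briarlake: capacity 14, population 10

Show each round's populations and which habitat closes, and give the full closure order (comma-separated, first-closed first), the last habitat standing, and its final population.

Closure order: Ironridge, Dunmere, Hollowpine, Juniper, Briarlake
Last habitat: Elkhorn with 65 animals

Round 1: Briarlake=10 Dunmere=9 Elkhorn=4 Hollowpine=11 Ironridge=21 Juniper=10 → close Ironridge (overflow 15)
  21÷5 = 4 each, +1 to first 1
Round 2: Briarlake=15 Dunmere=13 Elkhorn=8 Hollowpine=15 Juniper=14 → close Dunmere (overflow 7)
  13÷4 = 3 each, +1 to first 1
Round 3: Briarlake=19 Elkhorn=11 Hollowpine=18 Juniper=17 → close Hollowpine (overflow 7)
  18÷3 = 6 each, +1 to first 0
Round 4: Briarlake=25 Elkhorn=17 Juniper=23 → close Juniper (overflow 12)
  23÷2 = 11 each, +1 to first 1
Round 5: Briarlake=37 Elkhorn=28 → close Briarlake (overflow 23)
  37÷1 = 37 each, +1 to first 0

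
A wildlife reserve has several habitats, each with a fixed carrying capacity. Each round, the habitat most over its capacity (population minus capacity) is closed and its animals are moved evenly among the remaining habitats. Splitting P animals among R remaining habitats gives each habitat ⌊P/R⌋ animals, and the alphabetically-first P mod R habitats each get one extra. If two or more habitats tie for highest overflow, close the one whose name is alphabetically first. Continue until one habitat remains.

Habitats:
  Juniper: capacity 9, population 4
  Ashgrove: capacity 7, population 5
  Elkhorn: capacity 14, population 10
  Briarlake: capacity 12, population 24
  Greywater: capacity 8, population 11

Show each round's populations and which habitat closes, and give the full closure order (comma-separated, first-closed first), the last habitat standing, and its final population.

Closure order: Briarlake, Greywater, Ashgrove, Elkhorn
Last habitat: Juniper with 54 animals

Round 1: Ashgrove=5 Briarlake=24 Elkhorn=10 Greywater=11 Juniper=4 → close Briarlake (overflow 12)
  24÷4 = 6 each, +1 to first 0
Round 2: Ashgrove=11 Elkhorn=16 Greywater=17 Juniper=10 → close Greywater (overflow 9)
  17÷3 = 5 each, +1 to first 2
Round 3: Ashgrove=17 Elkhorn=22 Juniper=15 → close Ashgrove (overflow 10)
  17÷2 = 8 each, +1 to first 1
Round 4: Elkhorn=31 Juniper=23 → close Elkhorn (overflow 17)
  31÷1 = 31 each, +1 to first 0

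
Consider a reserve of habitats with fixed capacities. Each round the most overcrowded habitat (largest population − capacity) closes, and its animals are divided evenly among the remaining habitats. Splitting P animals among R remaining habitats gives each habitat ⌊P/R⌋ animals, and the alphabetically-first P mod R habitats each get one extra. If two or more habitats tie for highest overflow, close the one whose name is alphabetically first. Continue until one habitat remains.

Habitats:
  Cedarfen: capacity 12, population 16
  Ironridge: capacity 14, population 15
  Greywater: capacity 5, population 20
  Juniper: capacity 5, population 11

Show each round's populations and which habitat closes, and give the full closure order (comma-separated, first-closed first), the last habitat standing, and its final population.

Closure order: Greywater, Juniper, Cedarfen
Last habitat: Ironridge with 62 animals

Round 1: Cedarfen=16 Greywater=20 Ironridge=15 Juniper=11 → close Greywater (overflow 15)
  20÷3 = 6 each, +1 to first 2
Round 2: Cedarfen=23 Ironridge=22 Juniper=17 → close Juniper (overflow 12)
  17÷2 = 8 each, +1 to first 1
Round 3: Cedarfen=32 Ironridge=30 → close Cedarfen (overflow 20)
  32÷1 = 32 each, +1 to first 0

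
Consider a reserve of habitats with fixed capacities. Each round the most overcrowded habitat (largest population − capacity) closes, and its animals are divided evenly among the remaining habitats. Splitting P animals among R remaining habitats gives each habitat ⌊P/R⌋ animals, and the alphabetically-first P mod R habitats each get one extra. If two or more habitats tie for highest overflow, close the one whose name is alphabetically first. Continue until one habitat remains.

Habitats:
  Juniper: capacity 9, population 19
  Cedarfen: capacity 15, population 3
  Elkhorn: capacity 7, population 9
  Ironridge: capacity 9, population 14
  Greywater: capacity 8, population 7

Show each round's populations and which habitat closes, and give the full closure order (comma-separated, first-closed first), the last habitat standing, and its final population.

Closure order: Juniper, Ironridge, Elkhorn, Greywater
Last habitat: Cedarfen with 52 animals

Round 1: Cedarfen=3 Elkhorn=9 Greywater=7 Ironridge=14 Juniper=19 → close Juniper (overflow 10)
  19÷4 = 4 each, +1 to first 3
Round 2: Cedarfen=8 Elkhorn=14 Greywater=12 Ironridge=18 → close Ironridge (overflow 9)
  18÷3 = 6 each, +1 to first 0
Round 3: Cedarfen=14 Elkhorn=20 Greywater=18 → close Elkhorn (overflow 13)
  20÷2 = 10 each, +1 to first 0
Round 4: Cedarfen=24 Greywater=28 → close Greywater (overflow 20)
  28÷1 = 28 each, +1 to first 0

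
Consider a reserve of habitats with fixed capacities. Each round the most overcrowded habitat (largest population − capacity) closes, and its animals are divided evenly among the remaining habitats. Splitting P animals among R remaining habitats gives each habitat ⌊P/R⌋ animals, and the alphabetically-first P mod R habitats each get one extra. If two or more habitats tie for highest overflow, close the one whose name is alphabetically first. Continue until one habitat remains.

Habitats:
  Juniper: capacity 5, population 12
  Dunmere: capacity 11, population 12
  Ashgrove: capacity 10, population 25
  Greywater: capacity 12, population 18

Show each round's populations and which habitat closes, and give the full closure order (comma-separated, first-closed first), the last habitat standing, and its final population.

Closure order: Ashgrove, Juniper, Greywater
Last habitat: Dunmere with 67 animals

Round 1: Ashgrove=25 Dunmere=12 Greywater=18 Juniper=12 → close Ashgrove (overflow 15)
  25÷3 = 8 each, +1 to first 1
Round 2: Dunmere=21 Greywater=26 Juniper=20 → close Juniper (overflow 15)
  20÷2 = 10 each, +1 to first 0
Round 3: Dunmere=31 Greywater=36 → close Greywater (overflow 24)
  36÷1 = 36 each, +1 to first 0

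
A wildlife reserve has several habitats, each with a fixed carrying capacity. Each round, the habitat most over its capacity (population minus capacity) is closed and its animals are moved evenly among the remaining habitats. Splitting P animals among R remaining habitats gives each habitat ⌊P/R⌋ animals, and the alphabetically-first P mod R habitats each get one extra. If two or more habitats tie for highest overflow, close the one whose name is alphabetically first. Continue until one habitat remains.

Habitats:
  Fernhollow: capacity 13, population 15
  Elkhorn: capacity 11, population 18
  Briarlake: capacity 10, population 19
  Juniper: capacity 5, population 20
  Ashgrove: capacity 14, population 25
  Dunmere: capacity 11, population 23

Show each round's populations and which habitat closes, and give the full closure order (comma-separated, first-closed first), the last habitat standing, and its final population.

Closure order: Juniper, Dunmere, Ashgrove, Briarlake, Elkhorn
Last habitat: Fernhollow with 120 animals

Round 1: Ashgrove=25 Briarlake=19 Dunmere=23 Elkhorn=18 Fernhollow=15 Juniper=20 → close Juniper (overflow 15)
  20÷5 = 4 each, +1 to first 0
Round 2: Ashgrove=29 Briarlake=23 Dunmere=27 Elkhorn=22 Fernhollow=19 → close Dunmere (overflow 16)
  27÷4 = 6 each, +1 to first 3
Round 3: Ashgrove=36 Briarlake=30 Elkhorn=29 Fernhollow=25 → close Ashgrove (overflow 22)
  36÷3 = 12 each, +1 to first 0
Round 4: Briarlake=42 Elkhorn=41 Fernhollow=37 → close Briarlake (overflow 32)
  42÷2 = 21 each, +1 to first 0
Round 5: Elkhorn=62 Fernhollow=58 → close Elkhorn (overflow 51)
  62÷1 = 62 each, +1 to first 0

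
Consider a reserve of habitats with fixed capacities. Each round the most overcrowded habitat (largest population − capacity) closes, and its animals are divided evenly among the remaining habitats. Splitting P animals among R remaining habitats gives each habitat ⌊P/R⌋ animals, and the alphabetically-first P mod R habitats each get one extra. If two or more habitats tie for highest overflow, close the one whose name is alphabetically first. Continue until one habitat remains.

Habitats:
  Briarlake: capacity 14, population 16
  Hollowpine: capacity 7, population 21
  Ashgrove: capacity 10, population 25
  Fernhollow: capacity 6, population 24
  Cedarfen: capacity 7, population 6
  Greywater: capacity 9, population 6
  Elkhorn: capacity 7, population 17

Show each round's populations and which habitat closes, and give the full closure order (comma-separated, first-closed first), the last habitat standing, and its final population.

Round 1: Ashgrove=25 Briarlake=16 Cedarfen=6 Elkhorn=17 Fernhollow=24 Greywater=6 Hollowpine=21 → close Fernhollow (overflow 18)
  24÷6 = 4 each, +1 to first 0
Round 2: Ashgrove=29 Briarlake=20 Cedarfen=10 Elkhorn=21 Greywater=10 Hollowpine=25 → close Ashgrove (overflow 19)
  29÷5 = 5 each, +1 to first 4
Round 3: Briarlake=26 Cedarfen=16 Elkhorn=27 Greywater=16 Hollowpine=30 → close Hollowpine (overflow 23)
  30÷4 = 7 each, +1 to first 2
Round 4: Briarlake=34 Cedarfen=24 Elkhorn=34 Greywater=23 → close Elkhorn (overflow 27)
  34÷3 = 11 each, +1 to first 1
Round 5: Briarlake=46 Cedarfen=35 Greywater=34 → close Briarlake (overflow 32)
  46÷2 = 23 each, +1 to first 0
Round 6: Cedarfen=58 Greywater=57 → close Cedarfen (overflow 51)
  58÷1 = 58 each, +1 to first 0

Closure order: Fernhollow, Ashgrove, Hollowpine, Elkhorn, Briarlake, Cedarfen
Last habitat: Greywater with 115 animals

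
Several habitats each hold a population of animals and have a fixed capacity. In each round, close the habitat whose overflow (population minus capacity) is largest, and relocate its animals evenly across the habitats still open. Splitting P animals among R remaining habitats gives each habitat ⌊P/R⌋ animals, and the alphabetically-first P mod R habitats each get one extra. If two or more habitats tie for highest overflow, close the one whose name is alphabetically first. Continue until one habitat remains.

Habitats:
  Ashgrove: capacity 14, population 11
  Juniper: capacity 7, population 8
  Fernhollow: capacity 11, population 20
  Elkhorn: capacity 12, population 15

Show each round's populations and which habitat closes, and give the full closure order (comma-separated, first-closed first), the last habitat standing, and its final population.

Round 1: Ashgrove=11 Elkhorn=15 Fernhollow=20 Juniper=8 → close Fernhollow (overflow 9)
  20÷3 = 6 each, +1 to first 2
Round 2: Ashgrove=18 Elkhorn=22 Juniper=14 → close Elkhorn (overflow 10)
  22÷2 = 11 each, +1 to first 0
Round 3: Ashgrove=29 Juniper=25 → close Juniper (overflow 18)
  25÷1 = 25 each, +1 to first 0

Closure order: Fernhollow, Elkhorn, Juniper
Last habitat: Ashgrove with 54 animals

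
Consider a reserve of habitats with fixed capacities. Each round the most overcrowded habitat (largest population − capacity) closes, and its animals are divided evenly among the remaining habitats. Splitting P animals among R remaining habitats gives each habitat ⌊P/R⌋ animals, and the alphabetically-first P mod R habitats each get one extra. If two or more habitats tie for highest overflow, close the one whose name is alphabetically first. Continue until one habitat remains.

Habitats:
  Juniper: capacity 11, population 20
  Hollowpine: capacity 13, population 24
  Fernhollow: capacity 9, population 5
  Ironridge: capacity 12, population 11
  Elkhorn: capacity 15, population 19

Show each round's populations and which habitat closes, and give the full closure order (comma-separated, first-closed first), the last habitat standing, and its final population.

Round 1: Elkhorn=19 Fernhollow=5 Hollowpine=24 Ironridge=11 Juniper=20 → close Hollowpine (overflow 11)
  24÷4 = 6 each, +1 to first 0
Round 2: Elkhorn=25 Fernhollow=11 Ironridge=17 Juniper=26 → close Juniper (overflow 15)
  26÷3 = 8 each, +1 to first 2
Round 3: Elkhorn=34 Fernhollow=20 Ironridge=25 → close Elkhorn (overflow 19)
  34÷2 = 17 each, +1 to first 0
Round 4: Fernhollow=37 Ironridge=42 → close Ironridge (overflow 30)
  42÷1 = 42 each, +1 to first 0

Closure order: Hollowpine, Juniper, Elkhorn, Ironridge
Last habitat: Fernhollow with 79 animals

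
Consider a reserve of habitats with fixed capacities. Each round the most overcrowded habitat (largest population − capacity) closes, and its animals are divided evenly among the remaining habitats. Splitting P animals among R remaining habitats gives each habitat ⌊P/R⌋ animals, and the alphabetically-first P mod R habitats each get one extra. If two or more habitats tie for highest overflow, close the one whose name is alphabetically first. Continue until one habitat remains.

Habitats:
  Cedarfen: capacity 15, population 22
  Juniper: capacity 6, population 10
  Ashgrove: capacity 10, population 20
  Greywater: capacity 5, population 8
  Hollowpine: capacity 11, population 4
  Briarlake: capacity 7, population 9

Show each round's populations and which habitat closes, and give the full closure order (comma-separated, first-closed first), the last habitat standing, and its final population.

Closure order: Ashgrove, Cedarfen, Greywater, Briarlake, Juniper
Last habitat: Hollowpine with 73 animals

Round 1: Ashgrove=20 Briarlake=9 Cedarfen=22 Greywater=8 Hollowpine=4 Juniper=10 → close Ashgrove (overflow 10)
  20÷5 = 4 each, +1 to first 0
Round 2: Briarlake=13 Cedarfen=26 Greywater=12 Hollowpine=8 Juniper=14 → close Cedarfen (overflow 11)
  26÷4 = 6 each, +1 to first 2
Round 3: Briarlake=20 Greywater=19 Hollowpine=14 Juniper=20 → close Greywater (overflow 14)
  19÷3 = 6 each, +1 to first 1
Round 4: Briarlake=27 Hollowpine=20 Juniper=26 → close Briarlake (overflow 20)
  27÷2 = 13 each, +1 to first 1
Round 5: Hollowpine=34 Juniper=39 → close Juniper (overflow 33)
  39÷1 = 39 each, +1 to first 0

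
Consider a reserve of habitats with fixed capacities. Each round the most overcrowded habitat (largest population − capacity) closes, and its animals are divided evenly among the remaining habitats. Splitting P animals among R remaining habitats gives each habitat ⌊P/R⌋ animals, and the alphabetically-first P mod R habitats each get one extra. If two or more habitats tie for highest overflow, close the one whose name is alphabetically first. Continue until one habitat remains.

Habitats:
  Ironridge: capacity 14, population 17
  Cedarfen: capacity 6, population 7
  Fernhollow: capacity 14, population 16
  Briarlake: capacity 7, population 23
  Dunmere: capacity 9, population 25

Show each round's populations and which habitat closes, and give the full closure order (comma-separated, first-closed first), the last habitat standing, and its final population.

Round 1: Briarlake=23 Cedarfen=7 Dunmere=25 Fernhollow=16 Ironridge=17 → close Briarlake (overflow 16)
  23÷4 = 5 each, +1 to first 3
Round 2: Cedarfen=13 Dunmere=31 Fernhollow=22 Ironridge=22 → close Dunmere (overflow 22)
  31÷3 = 10 each, +1 to first 1
Round 3: Cedarfen=24 Fernhollow=32 Ironridge=32 → close Cedarfen (overflow 18)
  24÷2 = 12 each, +1 to first 0
Round 4: Fernhollow=44 Ironridge=44 → close Fernhollow (overflow 30)
  44÷1 = 44 each, +1 to first 0

Closure order: Briarlake, Dunmere, Cedarfen, Fernhollow
Last habitat: Ironridge with 88 animals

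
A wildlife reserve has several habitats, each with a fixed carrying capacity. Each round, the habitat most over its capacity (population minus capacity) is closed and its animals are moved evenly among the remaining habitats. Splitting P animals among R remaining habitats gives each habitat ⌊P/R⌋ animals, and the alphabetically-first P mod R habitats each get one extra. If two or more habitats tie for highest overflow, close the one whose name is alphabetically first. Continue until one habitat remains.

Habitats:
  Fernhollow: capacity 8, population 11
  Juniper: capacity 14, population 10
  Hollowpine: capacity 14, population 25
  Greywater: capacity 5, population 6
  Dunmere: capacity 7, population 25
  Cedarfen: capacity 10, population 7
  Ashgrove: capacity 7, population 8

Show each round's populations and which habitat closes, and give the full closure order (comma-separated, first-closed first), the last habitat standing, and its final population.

Closure order: Dunmere, Hollowpine, Fernhollow, Ashgrove, Greywater, Cedarfen
Last habitat: Juniper with 92 animals

Round 1: Ashgrove=8 Cedarfen=7 Dunmere=25 Fernhollow=11 Greywater=6 Hollowpine=25 Juniper=10 → close Dunmere (overflow 18)
  25÷6 = 4 each, +1 to first 1
Round 2: Ashgrove=13 Cedarfen=11 Fernhollow=15 Greywater=10 Hollowpine=29 Juniper=14 → close Hollowpine (overflow 15)
  29÷5 = 5 each, +1 to first 4
Round 3: Ashgrove=19 Cedarfen=17 Fernhollow=21 Greywater=16 Juniper=19 → close Fernhollow (overflow 13)
  21÷4 = 5 each, +1 to first 1
Round 4: Ashgrove=25 Cedarfen=22 Greywater=21 Juniper=24 → close Ashgrove (overflow 18)
  25÷3 = 8 each, +1 to first 1
Round 5: Cedarfen=31 Greywater=29 Juniper=32 → close Greywater (overflow 24)
  29÷2 = 14 each, +1 to first 1
Round 6: Cedarfen=46 Juniper=46 → close Cedarfen (overflow 36)
  46÷1 = 46 each, +1 to first 0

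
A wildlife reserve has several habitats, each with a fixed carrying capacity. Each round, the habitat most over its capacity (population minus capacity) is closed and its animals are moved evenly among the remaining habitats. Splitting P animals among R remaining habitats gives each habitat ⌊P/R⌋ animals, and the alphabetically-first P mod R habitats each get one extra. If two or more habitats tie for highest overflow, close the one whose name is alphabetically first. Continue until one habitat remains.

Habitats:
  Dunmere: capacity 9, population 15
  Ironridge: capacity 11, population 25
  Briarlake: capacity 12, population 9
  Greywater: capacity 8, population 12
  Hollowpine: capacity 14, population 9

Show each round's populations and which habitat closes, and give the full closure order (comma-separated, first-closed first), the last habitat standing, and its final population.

Round 1: Briarlake=9 Dunmere=15 Greywater=12 Hollowpine=9 Ironridge=25 → close Ironridge (overflow 14)
  25÷4 = 6 each, +1 to first 1
Round 2: Briarlake=16 Dunmere=21 Greywater=18 Hollowpine=15 → close Dunmere (overflow 12)
  21÷3 = 7 each, +1 to first 0
Round 3: Briarlake=23 Greywater=25 Hollowpine=22 → close Greywater (overflow 17)
  25÷2 = 12 each, +1 to first 1
Round 4: Briarlake=36 Hollowpine=34 → close Briarlake (overflow 24)
  36÷1 = 36 each, +1 to first 0

Closure order: Ironridge, Dunmere, Greywater, Briarlake
Last habitat: Hollowpine with 70 animals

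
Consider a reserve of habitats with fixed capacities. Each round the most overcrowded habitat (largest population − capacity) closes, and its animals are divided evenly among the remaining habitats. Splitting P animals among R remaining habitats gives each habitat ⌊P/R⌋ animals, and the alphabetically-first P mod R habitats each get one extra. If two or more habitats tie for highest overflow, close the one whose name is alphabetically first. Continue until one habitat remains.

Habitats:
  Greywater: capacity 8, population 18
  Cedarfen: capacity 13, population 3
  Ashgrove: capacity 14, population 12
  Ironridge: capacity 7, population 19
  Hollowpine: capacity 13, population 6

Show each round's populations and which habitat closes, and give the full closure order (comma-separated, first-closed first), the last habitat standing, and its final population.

Round 1: Ashgrove=12 Cedarfen=3 Greywater=18 Hollowpine=6 Ironridge=19 → close Ironridge (overflow 12)
  19÷4 = 4 each, +1 to first 3
Round 2: Ashgrove=17 Cedarfen=8 Greywater=23 Hollowpine=10 → close Greywater (overflow 15)
  23÷3 = 7 each, +1 to first 2
Round 3: Ashgrove=25 Cedarfen=16 Hollowpine=17 → close Ashgrove (overflow 11)
  25÷2 = 12 each, +1 to first 1
Round 4: Cedarfen=29 Hollowpine=29 → close Cedarfen (overflow 16)
  29÷1 = 29 each, +1 to first 0

Closure order: Ironridge, Greywater, Ashgrove, Cedarfen
Last habitat: Hollowpine with 58 animals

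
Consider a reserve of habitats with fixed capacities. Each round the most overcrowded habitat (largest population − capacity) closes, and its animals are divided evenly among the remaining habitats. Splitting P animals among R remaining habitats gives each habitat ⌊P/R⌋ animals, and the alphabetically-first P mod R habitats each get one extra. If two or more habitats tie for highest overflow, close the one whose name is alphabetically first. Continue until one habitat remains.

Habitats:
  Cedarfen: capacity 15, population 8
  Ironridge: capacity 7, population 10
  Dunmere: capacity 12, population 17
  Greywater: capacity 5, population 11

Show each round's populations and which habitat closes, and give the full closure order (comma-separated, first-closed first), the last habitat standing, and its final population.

Round 1: Cedarfen=8 Dunmere=17 Greywater=11 Ironridge=10 → close Greywater (overflow 6)
  11÷3 = 3 each, +1 to first 2
Round 2: Cedarfen=12 Dunmere=21 Ironridge=13 → close Dunmere (overflow 9)
  21÷2 = 10 each, +1 to first 1
Round 3: Cedarfen=23 Ironridge=23 → close Ironridge (overflow 16)
  23÷1 = 23 each, +1 to first 0

Closure order: Greywater, Dunmere, Ironridge
Last habitat: Cedarfen with 46 animals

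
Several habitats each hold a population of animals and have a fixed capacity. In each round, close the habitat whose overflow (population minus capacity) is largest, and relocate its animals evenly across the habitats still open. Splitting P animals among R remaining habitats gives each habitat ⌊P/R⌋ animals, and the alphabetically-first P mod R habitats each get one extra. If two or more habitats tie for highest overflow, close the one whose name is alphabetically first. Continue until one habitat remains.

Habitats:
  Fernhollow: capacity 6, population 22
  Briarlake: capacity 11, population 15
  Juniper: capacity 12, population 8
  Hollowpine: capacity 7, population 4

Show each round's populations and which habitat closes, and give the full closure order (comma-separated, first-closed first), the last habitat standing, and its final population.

Closure order: Fernhollow, Briarlake, Hollowpine
Last habitat: Juniper with 49 animals

Round 1: Briarlake=15 Fernhollow=22 Hollowpine=4 Juniper=8 → close Fernhollow (overflow 16)
  22÷3 = 7 each, +1 to first 1
Round 2: Briarlake=23 Hollowpine=11 Juniper=15 → close Briarlake (overflow 12)
  23÷2 = 11 each, +1 to first 1
Round 3: Hollowpine=23 Juniper=26 → close Hollowpine (overflow 16)
  23÷1 = 23 each, +1 to first 0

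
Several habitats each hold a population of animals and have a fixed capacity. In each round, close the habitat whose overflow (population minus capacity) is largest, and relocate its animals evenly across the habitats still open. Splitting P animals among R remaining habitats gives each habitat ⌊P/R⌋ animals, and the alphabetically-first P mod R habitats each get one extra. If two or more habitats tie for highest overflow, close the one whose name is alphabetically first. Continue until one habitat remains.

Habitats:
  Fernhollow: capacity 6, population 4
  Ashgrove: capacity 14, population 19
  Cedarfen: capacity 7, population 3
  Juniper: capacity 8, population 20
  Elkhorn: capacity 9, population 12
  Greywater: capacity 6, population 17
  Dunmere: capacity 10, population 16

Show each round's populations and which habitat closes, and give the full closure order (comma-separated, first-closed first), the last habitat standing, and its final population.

Closure order: Juniper, Greywater, Ashgrove, Dunmere, Elkhorn, Cedarfen
Last habitat: Fernhollow with 91 animals

Round 1: Ashgrove=19 Cedarfen=3 Dunmere=16 Elkhorn=12 Fernhollow=4 Greywater=17 Juniper=20 → close Juniper (overflow 12)
  20÷6 = 3 each, +1 to first 2
Round 2: Ashgrove=23 Cedarfen=7 Dunmere=19 Elkhorn=15 Fernhollow=7 Greywater=20 → close Greywater (overflow 14)
  20÷5 = 4 each, +1 to first 0
Round 3: Ashgrove=27 Cedarfen=11 Dunmere=23 Elkhorn=19 Fernhollow=11 → close Ashgrove (overflow 13)
  27÷4 = 6 each, +1 to first 3
Round 4: Cedarfen=18 Dunmere=30 Elkhorn=26 Fernhollow=17 → close Dunmere (overflow 20)
  30÷3 = 10 each, +1 to first 0
Round 5: Cedarfen=28 Elkhorn=36 Fernhollow=27 → close Elkhorn (overflow 27)
  36÷2 = 18 each, +1 to first 0
Round 6: Cedarfen=46 Fernhollow=45 → close Cedarfen (overflow 39)
  46÷1 = 46 each, +1 to first 0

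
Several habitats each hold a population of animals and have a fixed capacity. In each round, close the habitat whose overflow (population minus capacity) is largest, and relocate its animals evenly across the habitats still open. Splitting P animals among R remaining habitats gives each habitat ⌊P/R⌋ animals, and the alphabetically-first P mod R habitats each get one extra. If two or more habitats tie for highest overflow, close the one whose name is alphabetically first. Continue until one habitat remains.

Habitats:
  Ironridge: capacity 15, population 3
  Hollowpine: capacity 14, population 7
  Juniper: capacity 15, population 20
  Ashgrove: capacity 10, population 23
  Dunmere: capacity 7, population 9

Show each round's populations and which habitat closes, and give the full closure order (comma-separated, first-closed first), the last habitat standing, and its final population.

Round 1: Ashgrove=23 Dunmere=9 Hollowpine=7 Ironridge=3 Juniper=20 → close Ashgrove (overflow 13)
  23÷4 = 5 each, +1 to first 3
Round 2: Dunmere=15 Hollowpine=13 Ironridge=9 Juniper=25 → close Juniper (overflow 10)
  25÷3 = 8 each, +1 to first 1
Round 3: Dunmere=24 Hollowpine=21 Ironridge=17 → close Dunmere (overflow 17)
  24÷2 = 12 each, +1 to first 0
Round 4: Hollowpine=33 Ironridge=29 → close Hollowpine (overflow 19)
  33÷1 = 33 each, +1 to first 0

Closure order: Ashgrove, Juniper, Dunmere, Hollowpine
Last habitat: Ironridge with 62 animals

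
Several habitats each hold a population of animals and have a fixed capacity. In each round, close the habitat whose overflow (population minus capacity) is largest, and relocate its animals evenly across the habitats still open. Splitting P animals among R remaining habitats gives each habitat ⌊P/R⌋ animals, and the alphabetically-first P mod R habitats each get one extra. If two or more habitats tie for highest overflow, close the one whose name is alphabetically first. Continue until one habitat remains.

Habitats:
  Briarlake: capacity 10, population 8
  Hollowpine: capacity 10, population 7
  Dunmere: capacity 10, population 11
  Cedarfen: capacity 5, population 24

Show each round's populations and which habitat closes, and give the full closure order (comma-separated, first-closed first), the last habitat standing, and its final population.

Round 1: Briarlake=8 Cedarfen=24 Dunmere=11 Hollowpine=7 → close Cedarfen (overflow 19)
  24÷3 = 8 each, +1 to first 0
Round 2: Briarlake=16 Dunmere=19 Hollowpine=15 → close Dunmere (overflow 9)
  19÷2 = 9 each, +1 to first 1
Round 3: Briarlake=26 Hollowpine=24 → close Briarlake (overflow 16)
  26÷1 = 26 each, +1 to first 0

Closure order: Cedarfen, Dunmere, Briarlake
Last habitat: Hollowpine with 50 animals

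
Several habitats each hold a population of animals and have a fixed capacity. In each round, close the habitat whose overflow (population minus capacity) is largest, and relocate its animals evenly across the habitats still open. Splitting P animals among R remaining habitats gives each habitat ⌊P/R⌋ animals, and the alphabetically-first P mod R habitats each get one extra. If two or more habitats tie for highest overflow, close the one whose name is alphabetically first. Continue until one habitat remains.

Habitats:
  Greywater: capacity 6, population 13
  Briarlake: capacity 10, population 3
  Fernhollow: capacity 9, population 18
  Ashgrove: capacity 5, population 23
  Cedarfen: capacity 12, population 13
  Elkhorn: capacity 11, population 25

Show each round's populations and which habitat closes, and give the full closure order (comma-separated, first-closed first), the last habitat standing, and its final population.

Round 1: Ashgrove=23 Briarlake=3 Cedarfen=13 Elkhorn=25 Fernhollow=18 Greywater=13 → close Ashgrove (overflow 18)
  23÷5 = 4 each, +1 to first 3
Round 2: Briarlake=8 Cedarfen=18 Elkhorn=30 Fernhollow=22 Greywater=17 → close Elkhorn (overflow 19)
  30÷4 = 7 each, +1 to first 2
Round 3: Briarlake=16 Cedarfen=26 Fernhollow=29 Greywater=24 → close Fernhollow (overflow 20)
  29÷3 = 9 each, +1 to first 2
Round 4: Briarlake=26 Cedarfen=36 Greywater=33 → close Greywater (overflow 27)
  33÷2 = 16 each, +1 to first 1
Round 5: Briarlake=43 Cedarfen=52 → close Cedarfen (overflow 40)
  52÷1 = 52 each, +1 to first 0

Closure order: Ashgrove, Elkhorn, Fernhollow, Greywater, Cedarfen
Last habitat: Briarlake with 95 animals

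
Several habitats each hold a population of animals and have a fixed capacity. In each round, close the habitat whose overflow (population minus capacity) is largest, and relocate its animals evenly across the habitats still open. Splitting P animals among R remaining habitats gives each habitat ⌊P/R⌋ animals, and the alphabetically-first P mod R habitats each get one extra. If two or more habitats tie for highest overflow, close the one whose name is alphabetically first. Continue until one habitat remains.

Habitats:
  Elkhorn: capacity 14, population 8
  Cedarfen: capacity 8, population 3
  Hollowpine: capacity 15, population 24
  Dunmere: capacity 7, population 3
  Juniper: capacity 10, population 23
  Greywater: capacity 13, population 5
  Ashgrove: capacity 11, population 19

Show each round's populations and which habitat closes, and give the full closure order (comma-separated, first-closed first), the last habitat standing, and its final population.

Round 1: Ashgrove=19 Cedarfen=3 Dunmere=3 Elkhorn=8 Greywater=5 Hollowpine=24 Juniper=23 → close Juniper (overflow 13)
  23÷6 = 3 each, +1 to first 5
Round 2: Ashgrove=23 Cedarfen=7 Dunmere=7 Elkhorn=12 Greywater=9 Hollowpine=27 → close Ashgrove (overflow 12)
  23÷5 = 4 each, +1 to first 3
Round 3: Cedarfen=12 Dunmere=12 Elkhorn=17 Greywater=13 Hollowpine=31 → close Hollowpine (overflow 16)
  31÷4 = 7 each, +1 to first 3
Round 4: Cedarfen=20 Dunmere=20 Elkhorn=25 Greywater=20 → close Dunmere (overflow 13)
  20÷3 = 6 each, +1 to first 2
Round 5: Cedarfen=27 Elkhorn=32 Greywater=26 → close Cedarfen (overflow 19)
  27÷2 = 13 each, +1 to first 1
Round 6: Elkhorn=46 Greywater=39 → close Elkhorn (overflow 32)
  46÷1 = 46 each, +1 to first 0

Closure order: Juniper, Ashgrove, Hollowpine, Dunmere, Cedarfen, Elkhorn
Last habitat: Greywater with 85 animals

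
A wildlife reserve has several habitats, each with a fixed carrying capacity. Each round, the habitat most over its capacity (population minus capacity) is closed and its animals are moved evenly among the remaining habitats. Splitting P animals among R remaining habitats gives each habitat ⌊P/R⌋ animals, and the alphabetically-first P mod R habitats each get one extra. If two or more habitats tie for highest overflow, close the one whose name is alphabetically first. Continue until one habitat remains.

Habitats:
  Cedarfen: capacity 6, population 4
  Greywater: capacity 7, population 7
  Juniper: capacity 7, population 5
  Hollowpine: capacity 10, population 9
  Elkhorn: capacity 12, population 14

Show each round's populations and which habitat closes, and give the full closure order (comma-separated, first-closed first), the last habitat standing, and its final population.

Round 1: Cedarfen=4 Elkhorn=14 Greywater=7 Hollowpine=9 Juniper=5 → close Elkhorn (overflow 2)
  14÷4 = 3 each, +1 to first 2
Round 2: Cedarfen=8 Greywater=11 Hollowpine=12 Juniper=8 → close Greywater (overflow 4)
  11÷3 = 3 each, +1 to first 2
Round 3: Cedarfen=12 Hollowpine=16 Juniper=11 → close Cedarfen (overflow 6)
  12÷2 = 6 each, +1 to first 0
Round 4: Hollowpine=22 Juniper=17 → close Hollowpine (overflow 12)
  22÷1 = 22 each, +1 to first 0

Closure order: Elkhorn, Greywater, Cedarfen, Hollowpine
Last habitat: Juniper with 39 animals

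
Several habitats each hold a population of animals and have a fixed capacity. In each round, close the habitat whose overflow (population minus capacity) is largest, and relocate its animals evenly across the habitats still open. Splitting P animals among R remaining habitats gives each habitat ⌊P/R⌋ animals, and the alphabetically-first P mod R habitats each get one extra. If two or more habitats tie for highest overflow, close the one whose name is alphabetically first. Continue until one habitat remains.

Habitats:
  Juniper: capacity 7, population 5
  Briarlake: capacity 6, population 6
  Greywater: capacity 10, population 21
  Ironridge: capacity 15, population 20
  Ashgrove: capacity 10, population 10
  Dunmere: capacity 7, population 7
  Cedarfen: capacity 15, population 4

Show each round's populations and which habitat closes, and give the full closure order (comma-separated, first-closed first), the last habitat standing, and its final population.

Closure order: Greywater, Ironridge, Ashgrove, Briarlake, Dunmere, Juniper
Last habitat: Cedarfen with 73 animals

Round 1: Ashgrove=10 Briarlake=6 Cedarfen=4 Dunmere=7 Greywater=21 Ironridge=20 Juniper=5 → close Greywater (overflow 11)
  21÷6 = 3 each, +1 to first 3
Round 2: Ashgrove=14 Briarlake=10 Cedarfen=8 Dunmere=10 Ironridge=23 Juniper=8 → close Ironridge (overflow 8)
  23÷5 = 4 each, +1 to first 3
Round 3: Ashgrove=19 Briarlake=15 Cedarfen=13 Dunmere=14 Juniper=12 → close Ashgrove (overflow 9)
  19÷4 = 4 each, +1 to first 3
Round 4: Briarlake=20 Cedarfen=18 Dunmere=19 Juniper=16 → close Briarlake (overflow 14)
  20÷3 = 6 each, +1 to first 2
Round 5: Cedarfen=25 Dunmere=26 Juniper=22 → close Dunmere (overflow 19)
  26÷2 = 13 each, +1 to first 0
Round 6: Cedarfen=38 Juniper=35 → close Juniper (overflow 28)
  35÷1 = 35 each, +1 to first 0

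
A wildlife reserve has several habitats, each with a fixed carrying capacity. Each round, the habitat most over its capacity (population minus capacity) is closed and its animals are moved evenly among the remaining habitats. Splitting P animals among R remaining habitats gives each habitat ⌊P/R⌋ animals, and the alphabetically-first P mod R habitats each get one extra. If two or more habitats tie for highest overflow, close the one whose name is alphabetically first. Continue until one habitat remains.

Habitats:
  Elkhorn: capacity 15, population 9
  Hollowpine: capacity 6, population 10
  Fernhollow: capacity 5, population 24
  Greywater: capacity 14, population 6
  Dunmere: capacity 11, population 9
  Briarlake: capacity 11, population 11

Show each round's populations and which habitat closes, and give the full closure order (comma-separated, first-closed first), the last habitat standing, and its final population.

Round 1: Briarlake=11 Dunmere=9 Elkhorn=9 Fernhollow=24 Greywater=6 Hollowpine=10 → close Fernhollow (overflow 19)
  24÷5 = 4 each, +1 to first 4
Round 2: Briarlake=16 Dunmere=14 Elkhorn=14 Greywater=11 Hollowpine=14 → close Hollowpine (overflow 8)
  14÷4 = 3 each, +1 to first 2
Round 3: Briarlake=20 Dunmere=18 Elkhorn=17 Greywater=14 → close Briarlake (overflow 9)
  20÷3 = 6 each, +1 to first 2
Round 4: Dunmere=25 Elkhorn=24 Greywater=20 → close Dunmere (overflow 14)
  25÷2 = 12 each, +1 to first 1
Round 5: Elkhorn=37 Greywater=32 → close Elkhorn (overflow 22)
  37÷1 = 37 each, +1 to first 0

Closure order: Fernhollow, Hollowpine, Briarlake, Dunmere, Elkhorn
Last habitat: Greywater with 69 animals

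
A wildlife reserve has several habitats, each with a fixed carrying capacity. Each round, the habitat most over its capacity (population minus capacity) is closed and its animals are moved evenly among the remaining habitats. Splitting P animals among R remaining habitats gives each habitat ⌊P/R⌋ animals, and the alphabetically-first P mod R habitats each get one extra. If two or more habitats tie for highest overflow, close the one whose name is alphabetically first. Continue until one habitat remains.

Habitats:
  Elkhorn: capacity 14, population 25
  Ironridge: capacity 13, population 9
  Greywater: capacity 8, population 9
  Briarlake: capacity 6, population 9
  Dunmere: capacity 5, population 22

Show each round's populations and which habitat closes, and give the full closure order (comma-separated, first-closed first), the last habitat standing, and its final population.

Closure order: Dunmere, Elkhorn, Briarlake, Greywater
Last habitat: Ironridge with 74 animals

Round 1: Briarlake=9 Dunmere=22 Elkhorn=25 Greywater=9 Ironridge=9 → close Dunmere (overflow 17)
  22÷4 = 5 each, +1 to first 2
Round 2: Briarlake=15 Elkhorn=31 Greywater=14 Ironridge=14 → close Elkhorn (overflow 17)
  31÷3 = 10 each, +1 to first 1
Round 3: Briarlake=26 Greywater=24 Ironridge=24 → close Briarlake (overflow 20)
  26÷2 = 13 each, +1 to first 0
Round 4: Greywater=37 Ironridge=37 → close Greywater (overflow 29)
  37÷1 = 37 each, +1 to first 0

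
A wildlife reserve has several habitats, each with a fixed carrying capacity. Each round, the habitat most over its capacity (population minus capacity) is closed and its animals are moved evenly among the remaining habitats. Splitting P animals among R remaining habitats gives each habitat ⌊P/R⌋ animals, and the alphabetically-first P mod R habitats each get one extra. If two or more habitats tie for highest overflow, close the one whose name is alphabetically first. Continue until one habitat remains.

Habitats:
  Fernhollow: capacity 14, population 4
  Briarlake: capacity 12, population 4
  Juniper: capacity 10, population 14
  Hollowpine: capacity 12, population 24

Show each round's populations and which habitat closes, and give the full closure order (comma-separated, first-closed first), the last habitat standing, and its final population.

Round 1: Briarlake=4 Fernhollow=4 Hollowpine=24 Juniper=14 → close Hollowpine (overflow 12)
  24÷3 = 8 each, +1 to first 0
Round 2: Briarlake=12 Fernhollow=12 Juniper=22 → close Juniper (overflow 12)
  22÷2 = 11 each, +1 to first 0
Round 3: Briarlake=23 Fernhollow=23 → close Briarlake (overflow 11)
  23÷1 = 23 each, +1 to first 0

Closure order: Hollowpine, Juniper, Briarlake
Last habitat: Fernhollow with 46 animals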